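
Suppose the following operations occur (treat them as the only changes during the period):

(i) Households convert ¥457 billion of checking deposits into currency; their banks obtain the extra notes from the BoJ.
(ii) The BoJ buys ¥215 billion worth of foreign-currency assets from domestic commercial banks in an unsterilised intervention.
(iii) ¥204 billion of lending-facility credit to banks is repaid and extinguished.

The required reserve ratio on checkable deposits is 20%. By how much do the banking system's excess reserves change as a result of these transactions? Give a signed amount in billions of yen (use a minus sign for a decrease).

-¥354.6 billion

Currency withdrawal ¥457 billion: reserves −¥457B, deposits −¥457B.
FX purchase ¥215 billion: reserves +¥215B, deposits 0.
Discount-window repayment ¥204 billion: reserves −¥204B, deposits 0.
Totals: Δreserves = −¥446B, Δdeposits = −¥457B.
Δrequired reserves = 20% × −¥457B = −¥91.4B.
Δexcess reserves = Δreserves − Δrequired = −¥446B − (−¥91.4B) = -¥354.6 billion.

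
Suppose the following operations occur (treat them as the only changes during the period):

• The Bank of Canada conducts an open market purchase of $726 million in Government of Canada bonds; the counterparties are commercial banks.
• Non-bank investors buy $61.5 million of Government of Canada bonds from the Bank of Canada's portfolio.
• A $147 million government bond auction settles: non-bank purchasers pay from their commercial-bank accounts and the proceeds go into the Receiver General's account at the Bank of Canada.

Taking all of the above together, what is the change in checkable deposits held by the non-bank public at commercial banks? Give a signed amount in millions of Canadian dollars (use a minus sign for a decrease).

-$208.5 million

Bank of Canada balance sheet:
  Assets:      Securities +$664.5M
  Liabilities: Bank reserves +$517.5M, Government deposits +$147M
Commercial banking system:
  Assets:      Reserves at CB +$517.5M, Securities −$726M
  Liabilities: Checkable deposits −$208.5M
So the change in checkable deposits held by the non-bank public at commercial banks is -$208.5 million.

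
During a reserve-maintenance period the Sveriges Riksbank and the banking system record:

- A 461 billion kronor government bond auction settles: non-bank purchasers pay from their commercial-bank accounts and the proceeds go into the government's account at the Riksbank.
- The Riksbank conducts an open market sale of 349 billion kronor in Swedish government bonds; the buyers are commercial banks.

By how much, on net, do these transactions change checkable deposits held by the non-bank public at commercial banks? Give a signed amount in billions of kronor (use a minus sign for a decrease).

Riksbank balance sheet:
  Assets:      Securities −349B
  Liabilities: Bank reserves −810B, Government deposits +461B
Commercial banking system:
  Assets:      Reserves at CB −810B, Securities +349B
  Liabilities: Checkable deposits −461B
So the change in checkable deposits held by the non-bank public at commercial banks is -461 billion.

-461 billion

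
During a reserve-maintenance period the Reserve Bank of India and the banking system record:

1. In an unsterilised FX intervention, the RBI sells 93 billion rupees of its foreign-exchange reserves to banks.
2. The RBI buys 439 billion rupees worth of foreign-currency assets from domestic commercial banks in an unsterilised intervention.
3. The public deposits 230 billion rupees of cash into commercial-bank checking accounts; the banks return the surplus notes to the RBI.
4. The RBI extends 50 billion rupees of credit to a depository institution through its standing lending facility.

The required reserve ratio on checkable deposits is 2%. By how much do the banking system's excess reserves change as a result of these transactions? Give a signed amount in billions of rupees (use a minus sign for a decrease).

FX sale 93 billion rupees: reserves −93B, deposits 0.
FX purchase 439 billion rupees: reserves +439B, deposits 0.
Currency deposit 230 billion rupees: reserves +230B, deposits +230B.
Discount-window loan 50 billion rupees: reserves +50B, deposits 0.
Totals: Δreserves = +626B, Δdeposits = +230B.
Δrequired reserves = 2% × +230B = +4.6B.
Δexcess reserves = Δreserves − Δrequired = +626B − (+4.6B) = +621.4 billion.

+621.4 billion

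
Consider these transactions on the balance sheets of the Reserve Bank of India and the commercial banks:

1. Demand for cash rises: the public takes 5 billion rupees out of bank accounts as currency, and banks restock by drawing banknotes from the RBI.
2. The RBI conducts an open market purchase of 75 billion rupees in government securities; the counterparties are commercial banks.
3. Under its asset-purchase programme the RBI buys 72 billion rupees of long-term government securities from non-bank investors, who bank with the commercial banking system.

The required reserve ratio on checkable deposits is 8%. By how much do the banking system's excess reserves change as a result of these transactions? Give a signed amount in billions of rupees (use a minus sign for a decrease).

Currency withdrawal 5 billion rupees: reserves −5B, deposits −5B.
OMO purchase (from banks) 75 billion rupees: reserves +75B, deposits 0.
Asset purchase (from non-banks) 72 billion rupees: reserves +72B, deposits +72B.
Totals: Δreserves = +142B, Δdeposits = +67B.
Δrequired reserves = 8% × +67B = +5.36B.
Δexcess reserves = Δreserves − Δrequired = +142B − (+5.36B) = +136.64 billion.

+136.64 billion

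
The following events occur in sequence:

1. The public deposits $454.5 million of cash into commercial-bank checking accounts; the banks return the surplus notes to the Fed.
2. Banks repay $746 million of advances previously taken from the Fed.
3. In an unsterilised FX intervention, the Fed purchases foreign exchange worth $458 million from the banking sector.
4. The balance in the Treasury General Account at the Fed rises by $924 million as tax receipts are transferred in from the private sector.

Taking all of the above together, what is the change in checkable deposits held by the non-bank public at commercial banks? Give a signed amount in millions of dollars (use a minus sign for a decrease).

Fed balance sheet:
  Assets:      Loans to banks −$746M, Foreign assets +$458M
  Liabilities: Bank reserves −$757.5M, Currency in circulation −$454.5M, Government deposits +$924M
Commercial banking system:
  Assets:      Reserves at CB −$757.5M, Foreign assets −$458M
  Liabilities: Checkable deposits −$469.5M, Borrowings from CB −$746M
So the change in checkable deposits held by the non-bank public at commercial banks is -$469.5 million.

-$469.5 million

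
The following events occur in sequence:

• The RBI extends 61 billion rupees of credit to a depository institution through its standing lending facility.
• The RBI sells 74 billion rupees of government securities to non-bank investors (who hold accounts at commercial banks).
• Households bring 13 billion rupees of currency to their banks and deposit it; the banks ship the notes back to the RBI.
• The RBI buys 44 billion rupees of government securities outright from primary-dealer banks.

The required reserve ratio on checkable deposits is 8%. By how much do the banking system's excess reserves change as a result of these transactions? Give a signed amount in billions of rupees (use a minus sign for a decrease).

+48.88 billion

Discount-window loan 61 billion rupees: reserves +61B, deposits 0.
Asset sale (to non-banks) 74 billion rupees: reserves −74B, deposits −74B.
Currency deposit 13 billion rupees: reserves +13B, deposits +13B.
OMO purchase (from banks) 44 billion rupees: reserves +44B, deposits 0.
Totals: Δreserves = +44B, Δdeposits = −61B.
Δrequired reserves = 8% × −61B = −4.88B.
Δexcess reserves = Δreserves − Δrequired = +44B − (−4.88B) = +48.88 billion.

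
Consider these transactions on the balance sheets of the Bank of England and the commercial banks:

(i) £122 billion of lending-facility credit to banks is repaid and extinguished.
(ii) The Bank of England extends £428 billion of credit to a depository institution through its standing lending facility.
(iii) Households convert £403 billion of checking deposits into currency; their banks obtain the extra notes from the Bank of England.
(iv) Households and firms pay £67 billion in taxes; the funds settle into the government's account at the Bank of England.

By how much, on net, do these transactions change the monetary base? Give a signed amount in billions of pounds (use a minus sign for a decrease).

+£239 billion

Discount-window repayment £122 billion: Bank of England balance sheet contracts → −£122B.
Discount-window loan £428 billion: Bank of England balance sheet expands → +£428B.
Currency withdrawal £403 billion: just a shift between currency and reserves — both are base money → 0.
Government account inflow £67 billion: reserves shift to a non-base liability → −£67B.
Net: −122 + 428 + 0 − 67 = +£239 billion.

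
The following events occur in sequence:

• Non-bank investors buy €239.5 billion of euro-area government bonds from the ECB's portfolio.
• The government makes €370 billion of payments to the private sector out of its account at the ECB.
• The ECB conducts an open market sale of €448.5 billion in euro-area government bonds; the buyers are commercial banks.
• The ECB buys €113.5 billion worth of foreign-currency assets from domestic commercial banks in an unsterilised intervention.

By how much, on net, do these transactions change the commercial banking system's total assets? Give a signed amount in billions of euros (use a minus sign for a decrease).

ECB balance sheet:
  Assets:      Securities −€688B, Foreign assets +€113.5B
  Liabilities: Bank reserves −€204.5B, Government deposits −€370B
Commercial banking system:
  Assets:      Reserves at CB −€204.5B, Securities +€448.5B, Foreign assets −€113.5B
  Liabilities: Checkable deposits +€130.5B
Change in total bank assets = +€130.5 billion.

+€130.5 billion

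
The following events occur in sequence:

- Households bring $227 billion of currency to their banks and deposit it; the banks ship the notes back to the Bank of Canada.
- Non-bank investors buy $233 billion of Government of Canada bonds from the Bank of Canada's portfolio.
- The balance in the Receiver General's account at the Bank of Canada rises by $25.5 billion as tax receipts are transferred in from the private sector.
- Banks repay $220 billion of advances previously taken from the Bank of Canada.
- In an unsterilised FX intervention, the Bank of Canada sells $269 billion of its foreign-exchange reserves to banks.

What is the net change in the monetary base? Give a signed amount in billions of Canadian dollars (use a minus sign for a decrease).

Bank of Canada balance sheet:
  Assets:      Securities −$233B, Loans to banks −$220B, Foreign assets −$269B
  Liabilities: Bank reserves −$520.5B, Currency in circulation −$227B, Government deposits +$25.5B
Monetary base = currency + reserves: −$227B + (−$520.5B) = -$747.5 billion.

-$747.5 billion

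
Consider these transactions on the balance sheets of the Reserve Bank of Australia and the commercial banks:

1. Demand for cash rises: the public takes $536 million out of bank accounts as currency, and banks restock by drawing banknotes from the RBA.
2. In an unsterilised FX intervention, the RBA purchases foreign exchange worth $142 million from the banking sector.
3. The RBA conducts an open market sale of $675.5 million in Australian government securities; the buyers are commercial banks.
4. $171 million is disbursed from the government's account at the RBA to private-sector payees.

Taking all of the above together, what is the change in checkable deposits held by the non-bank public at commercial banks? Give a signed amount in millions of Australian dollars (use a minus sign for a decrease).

-$365 million

Currency withdrawal $536 million: non-bank counterparties' bank balances fall → −$536M.
FX purchase $142 million: the counterparty is a bank, so public deposits are unchanged → 0.
OMO sale (to banks) $675.5 million: the counterparty is a bank, so public deposits are unchanged → 0.
Government spending $171 million: non-bank counterparties' bank balances rise → +$171M.
Net: −536 + 0 + 0 + 171 = -$365 million.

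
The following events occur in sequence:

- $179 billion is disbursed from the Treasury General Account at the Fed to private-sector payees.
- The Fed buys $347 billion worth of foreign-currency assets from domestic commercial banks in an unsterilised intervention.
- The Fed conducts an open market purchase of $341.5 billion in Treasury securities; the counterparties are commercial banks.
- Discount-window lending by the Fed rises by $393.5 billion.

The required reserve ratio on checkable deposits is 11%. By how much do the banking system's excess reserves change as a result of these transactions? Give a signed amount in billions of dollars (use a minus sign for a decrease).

Government spending $179 billion: reserves +$179B, deposits +$179B.
FX purchase $347 billion: reserves +$347B, deposits 0.
OMO purchase (from banks) $341.5 billion: reserves +$341.5B, deposits 0.
Discount-window loan $393.5 billion: reserves +$393.5B, deposits 0.
Totals: Δreserves = +$1261B, Δdeposits = +$179B.
Δrequired reserves = 11% × +$179B = +$19.69B.
Δexcess reserves = Δreserves − Δrequired = +$1261B − (+$19.69B) = +$1241.31 billion.

+$1241.31 billion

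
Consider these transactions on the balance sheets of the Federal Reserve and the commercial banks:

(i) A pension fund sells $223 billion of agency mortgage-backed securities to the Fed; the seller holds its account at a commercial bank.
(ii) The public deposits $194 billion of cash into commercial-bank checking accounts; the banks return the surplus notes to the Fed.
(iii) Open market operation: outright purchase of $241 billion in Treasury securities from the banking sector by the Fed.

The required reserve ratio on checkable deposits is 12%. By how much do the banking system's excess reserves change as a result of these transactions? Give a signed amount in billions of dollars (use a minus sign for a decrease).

Asset purchase (from non-banks) $223 billion: reserves +$223B, deposits +$223B.
Currency deposit $194 billion: reserves +$194B, deposits +$194B.
OMO purchase (from banks) $241 billion: reserves +$241B, deposits 0.
Totals: Δreserves = +$658B, Δdeposits = +$417B.
Δrequired reserves = 12% × +$417B = +$50.04B.
Δexcess reserves = Δreserves − Δrequired = +$658B − (+$50.04B) = +$607.96 billion.

+$607.96 billion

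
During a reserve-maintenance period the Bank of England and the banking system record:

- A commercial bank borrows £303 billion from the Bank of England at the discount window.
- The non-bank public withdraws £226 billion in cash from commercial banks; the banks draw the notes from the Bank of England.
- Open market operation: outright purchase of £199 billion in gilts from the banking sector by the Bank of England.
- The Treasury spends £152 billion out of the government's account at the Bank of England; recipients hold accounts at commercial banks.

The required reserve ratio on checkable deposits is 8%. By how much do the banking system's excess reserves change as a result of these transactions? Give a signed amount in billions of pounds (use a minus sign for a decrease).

+£433.92 billion

Discount-window loan £303 billion: reserves +£303B, deposits 0.
Currency withdrawal £226 billion: reserves −£226B, deposits −£226B.
OMO purchase (from banks) £199 billion: reserves +£199B, deposits 0.
Government spending £152 billion: reserves +£152B, deposits +£152B.
Totals: Δreserves = +£428B, Δdeposits = −£74B.
Δrequired reserves = 8% × −£74B = −£5.92B.
Δexcess reserves = Δreserves − Δrequired = +£428B − (−£5.92B) = +£433.92 billion.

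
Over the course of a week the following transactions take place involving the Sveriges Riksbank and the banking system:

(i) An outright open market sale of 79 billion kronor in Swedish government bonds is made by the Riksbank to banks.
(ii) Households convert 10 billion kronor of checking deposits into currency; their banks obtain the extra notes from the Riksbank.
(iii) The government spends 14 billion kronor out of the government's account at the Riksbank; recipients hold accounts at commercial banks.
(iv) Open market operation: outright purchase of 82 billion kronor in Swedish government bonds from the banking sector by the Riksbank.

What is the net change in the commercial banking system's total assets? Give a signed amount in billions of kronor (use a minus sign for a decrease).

OMO sale (to banks) 79 billion kronor: just an asset swap on bank balance sheets → 0.
Currency withdrawal 10 billion kronor: bank balance sheets shrink → −10B.
Government spending 14 billion kronor: bank balance sheets expand → +14B.
OMO purchase (from banks) 82 billion kronor: just an asset swap on bank balance sheets → 0.
Net: 0 − 10 + 14 + 0 = +4 billion.

+4 billion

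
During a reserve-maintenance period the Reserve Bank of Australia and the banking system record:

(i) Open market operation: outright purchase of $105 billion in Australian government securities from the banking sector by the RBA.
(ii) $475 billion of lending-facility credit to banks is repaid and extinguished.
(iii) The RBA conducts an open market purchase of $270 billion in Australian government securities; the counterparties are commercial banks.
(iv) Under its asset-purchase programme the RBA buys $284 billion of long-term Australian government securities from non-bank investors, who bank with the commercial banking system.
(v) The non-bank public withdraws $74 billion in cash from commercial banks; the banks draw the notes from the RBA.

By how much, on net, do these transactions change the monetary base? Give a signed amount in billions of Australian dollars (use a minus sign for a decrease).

+$184 billion

OMO purchase (from banks) $105 billion: RBA balance sheet expands → +$105B.
Discount-window repayment $475 billion: RBA balance sheet contracts → −$475B.
OMO purchase (from banks) $270 billion: RBA balance sheet expands → +$270B.
Asset purchase (from non-banks) $284 billion: RBA balance sheet expands → +$284B.
Currency withdrawal $74 billion: just a shift between currency and reserves — both are base money → 0.
Net: 105 − 475 + 270 + 284 + 0 = +$184 billion.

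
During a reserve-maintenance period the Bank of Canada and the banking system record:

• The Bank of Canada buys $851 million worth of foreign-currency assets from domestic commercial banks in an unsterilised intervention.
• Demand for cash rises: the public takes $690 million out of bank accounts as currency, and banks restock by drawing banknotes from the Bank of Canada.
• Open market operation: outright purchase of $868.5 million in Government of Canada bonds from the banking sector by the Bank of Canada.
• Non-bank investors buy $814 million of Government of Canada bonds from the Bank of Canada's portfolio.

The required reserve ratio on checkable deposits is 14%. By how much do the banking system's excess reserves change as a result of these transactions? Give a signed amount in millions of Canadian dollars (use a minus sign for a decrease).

+$426.06 million

FX purchase $851 million: reserves +$851M, deposits 0.
Currency withdrawal $690 million: reserves −$690M, deposits −$690M.
OMO purchase (from banks) $868.5 million: reserves +$868.5M, deposits 0.
Asset sale (to non-banks) $814 million: reserves −$814M, deposits −$814M.
Totals: Δreserves = +$215.5M, Δdeposits = −$1504M.
Δrequired reserves = 14% × −$1504M = −$210.56M.
Δexcess reserves = Δreserves − Δrequired = +$215.5M − (−$210.56M) = +$426.06 million.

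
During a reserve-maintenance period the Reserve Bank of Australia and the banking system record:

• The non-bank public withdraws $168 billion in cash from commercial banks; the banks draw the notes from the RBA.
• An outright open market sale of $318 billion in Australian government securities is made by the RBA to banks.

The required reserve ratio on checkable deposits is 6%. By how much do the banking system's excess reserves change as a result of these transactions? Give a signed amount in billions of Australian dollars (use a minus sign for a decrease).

Currency withdrawal $168 billion: reserves −$168B, deposits −$168B.
OMO sale (to banks) $318 billion: reserves −$318B, deposits 0.
Totals: Δreserves = −$486B, Δdeposits = −$168B.
Δrequired reserves = 6% × −$168B = −$10.08B.
Δexcess reserves = Δreserves − Δrequired = −$486B − (−$10.08B) = -$475.92 billion.

-$475.92 billion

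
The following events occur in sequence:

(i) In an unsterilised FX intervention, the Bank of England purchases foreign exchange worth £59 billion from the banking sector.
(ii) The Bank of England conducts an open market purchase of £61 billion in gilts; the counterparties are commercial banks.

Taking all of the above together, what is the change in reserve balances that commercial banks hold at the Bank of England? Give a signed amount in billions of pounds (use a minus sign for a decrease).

+£120 billion

FX purchase £59 billion: the Bank of England pays by crediting reserve accounts → +£59B.
OMO purchase (from banks) £61 billion: the Bank of England pays by crediting reserve accounts → +£61B.
Net: 59 + 61 = +£120 billion.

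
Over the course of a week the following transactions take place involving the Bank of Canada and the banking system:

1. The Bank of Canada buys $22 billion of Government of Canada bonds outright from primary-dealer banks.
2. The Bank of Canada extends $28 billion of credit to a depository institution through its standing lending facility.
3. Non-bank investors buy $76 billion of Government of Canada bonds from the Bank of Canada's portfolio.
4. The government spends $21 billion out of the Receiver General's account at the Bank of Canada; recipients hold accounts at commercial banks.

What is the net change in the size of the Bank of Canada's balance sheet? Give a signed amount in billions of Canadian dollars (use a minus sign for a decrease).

Bank of Canada balance sheet:
  Assets:      Securities −$54B, Loans to banks +$28B
  Liabilities: Bank reserves −$5B, Government deposits −$21B
Commercial banking system:
  Assets:      Reserves at CB −$5B, Securities −$22B
  Liabilities: Checkable deposits −$55B, Borrowings from CB +$28B
Change in total Bank of Canada assets = -$26 billion.

-$26 billion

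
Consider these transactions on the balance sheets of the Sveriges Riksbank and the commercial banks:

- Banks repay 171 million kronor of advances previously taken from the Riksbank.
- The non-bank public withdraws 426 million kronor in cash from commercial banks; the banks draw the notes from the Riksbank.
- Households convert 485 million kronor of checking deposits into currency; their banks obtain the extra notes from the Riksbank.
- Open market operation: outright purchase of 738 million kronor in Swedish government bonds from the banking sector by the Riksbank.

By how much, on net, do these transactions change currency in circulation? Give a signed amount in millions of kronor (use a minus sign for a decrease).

Riksbank balance sheet:
  Assets:      Securities +738M, Loans to banks −171M
  Liabilities: Bank reserves −344M, Currency in circulation +911M
So the change in currency in circulation is +911 million.

+911 million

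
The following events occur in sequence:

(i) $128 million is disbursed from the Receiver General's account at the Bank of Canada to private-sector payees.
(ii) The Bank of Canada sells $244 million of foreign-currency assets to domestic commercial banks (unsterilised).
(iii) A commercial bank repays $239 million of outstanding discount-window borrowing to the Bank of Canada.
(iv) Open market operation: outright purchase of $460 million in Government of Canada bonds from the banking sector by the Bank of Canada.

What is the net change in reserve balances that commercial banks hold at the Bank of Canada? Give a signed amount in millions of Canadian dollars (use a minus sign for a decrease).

Government spending $128 million: government payments flow into bank reserve accounts → +$128M.
FX sale $244 million: the buying banks pay out of their reserve balances → −$244M.
Discount-window repayment $239 million: repayment is debited from reserves → −$239M.
OMO purchase (from banks) $460 million: the Bank of Canada pays by crediting reserve accounts → +$460M.
Net: 128 − 244 − 239 + 460 = +$105 million.

+$105 million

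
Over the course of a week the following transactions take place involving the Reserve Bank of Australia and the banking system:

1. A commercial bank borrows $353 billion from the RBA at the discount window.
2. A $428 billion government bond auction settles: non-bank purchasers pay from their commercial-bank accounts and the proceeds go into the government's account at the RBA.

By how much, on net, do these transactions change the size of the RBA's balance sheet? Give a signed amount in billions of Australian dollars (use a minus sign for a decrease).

Discount-window loan $353 billion: an RBA asset is acquired → +$353B.
Government account inflow $428 billion: only the composition of liabilities changes → 0.
Net: 353 + 0 = +$353 billion.

+$353 billion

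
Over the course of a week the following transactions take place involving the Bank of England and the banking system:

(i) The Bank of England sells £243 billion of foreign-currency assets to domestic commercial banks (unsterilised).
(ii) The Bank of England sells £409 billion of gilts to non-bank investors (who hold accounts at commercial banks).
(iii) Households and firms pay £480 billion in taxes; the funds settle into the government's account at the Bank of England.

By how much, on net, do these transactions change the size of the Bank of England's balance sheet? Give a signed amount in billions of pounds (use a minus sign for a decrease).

FX sale £243 billion: a Bank of England asset is shed → −£243B.
Asset sale (to non-banks) £409 billion: a Bank of England asset is shed → −£409B.
Government account inflow £480 billion: only the composition of liabilities changes → 0.
Net: −243 − 409 + 0 = -£652 billion.

-£652 billion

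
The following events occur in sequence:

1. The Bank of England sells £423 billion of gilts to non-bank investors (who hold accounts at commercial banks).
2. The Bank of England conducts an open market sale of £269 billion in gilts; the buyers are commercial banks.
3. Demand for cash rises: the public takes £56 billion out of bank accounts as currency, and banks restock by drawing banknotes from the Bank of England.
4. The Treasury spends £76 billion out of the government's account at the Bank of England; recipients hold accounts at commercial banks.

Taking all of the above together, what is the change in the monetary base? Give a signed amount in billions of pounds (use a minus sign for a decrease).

Asset sale (to non-banks) £423 billion: Bank of England balance sheet contracts → −£423B.
OMO sale (to banks) £269 billion: Bank of England balance sheet contracts → −£269B.
Currency withdrawal £56 billion: just a shift between currency and reserves — both are base money → 0.
Government spending £76 billion: a non-base liability converts back to reserves → +£76B.
Net: −423 − 269 + 0 + 76 = -£616 billion.

-£616 billion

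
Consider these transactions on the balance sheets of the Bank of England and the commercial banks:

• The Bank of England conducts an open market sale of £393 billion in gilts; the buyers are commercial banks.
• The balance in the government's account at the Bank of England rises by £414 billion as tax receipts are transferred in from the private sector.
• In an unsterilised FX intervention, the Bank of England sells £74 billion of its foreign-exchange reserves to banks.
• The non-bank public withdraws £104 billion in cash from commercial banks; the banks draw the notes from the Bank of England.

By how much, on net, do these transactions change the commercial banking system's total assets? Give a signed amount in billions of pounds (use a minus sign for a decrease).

OMO sale (to banks) £393 billion: just an asset swap on bank balance sheets → 0.
Government account inflow £414 billion: bank balance sheets shrink → −£414B.
FX sale £74 billion: just an asset swap on bank balance sheets → 0.
Currency withdrawal £104 billion: bank balance sheets shrink → −£104B.
Net: 0 − 414 + 0 − 104 = -£518 billion.

-£518 billion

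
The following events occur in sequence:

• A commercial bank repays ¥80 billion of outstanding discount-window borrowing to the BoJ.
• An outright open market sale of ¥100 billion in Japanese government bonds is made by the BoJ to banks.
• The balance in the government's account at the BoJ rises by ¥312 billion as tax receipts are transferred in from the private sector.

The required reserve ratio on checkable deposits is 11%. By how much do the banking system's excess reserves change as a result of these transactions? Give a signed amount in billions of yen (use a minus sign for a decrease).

-¥457.68 billion

Discount-window repayment ¥80 billion: reserves −¥80B, deposits 0.
OMO sale (to banks) ¥100 billion: reserves −¥100B, deposits 0.
Government account inflow ¥312 billion: reserves −¥312B, deposits −¥312B.
Totals: Δreserves = −¥492B, Δdeposits = −¥312B.
Δrequired reserves = 11% × −¥312B = −¥34.32B.
Δexcess reserves = Δreserves − Δrequired = −¥492B − (−¥34.32B) = -¥457.68 billion.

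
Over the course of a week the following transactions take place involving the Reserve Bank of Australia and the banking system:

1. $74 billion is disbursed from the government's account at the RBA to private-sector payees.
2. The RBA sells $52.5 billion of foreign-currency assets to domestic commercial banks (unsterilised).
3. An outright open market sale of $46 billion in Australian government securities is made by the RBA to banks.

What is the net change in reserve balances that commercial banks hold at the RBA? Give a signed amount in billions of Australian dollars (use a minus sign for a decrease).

Government spending $74 billion: government payments flow into bank reserve accounts → +$74B.
FX sale $52.5 billion: the buying banks pay out of their reserve balances → −$52.5B.
OMO sale (to banks) $46 billion: the buying banks pay out of their reserve balances → −$46B.
Net: 74 − 52.5 − 46 = -$24.5 billion.

-$24.5 billion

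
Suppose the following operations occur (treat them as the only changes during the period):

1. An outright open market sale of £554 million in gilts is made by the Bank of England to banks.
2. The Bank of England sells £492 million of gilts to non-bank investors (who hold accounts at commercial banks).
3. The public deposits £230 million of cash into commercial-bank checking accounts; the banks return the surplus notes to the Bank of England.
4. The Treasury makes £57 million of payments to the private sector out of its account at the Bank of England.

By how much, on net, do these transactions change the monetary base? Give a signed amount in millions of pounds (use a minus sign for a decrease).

-£989 million

OMO sale (to banks) £554 million: Bank of England balance sheet contracts → −£554M.
Asset sale (to non-banks) £492 million: Bank of England balance sheet contracts → −£492M.
Currency deposit £230 million: just a shift between currency and reserves — both are base money → 0.
Government spending £57 million: a non-base liability converts back to reserves → +£57M.
Net: −554 − 492 + 0 + 57 = -£989 million.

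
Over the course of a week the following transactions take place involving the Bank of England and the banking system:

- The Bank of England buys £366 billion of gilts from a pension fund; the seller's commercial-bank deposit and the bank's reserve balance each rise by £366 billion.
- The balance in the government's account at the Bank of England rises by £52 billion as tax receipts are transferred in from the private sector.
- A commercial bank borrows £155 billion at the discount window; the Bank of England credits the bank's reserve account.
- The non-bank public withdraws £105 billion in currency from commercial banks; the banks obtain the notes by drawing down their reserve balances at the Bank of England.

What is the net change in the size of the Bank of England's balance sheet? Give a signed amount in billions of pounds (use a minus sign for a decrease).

Bank of England balance sheet:
  Assets:      Securities +£366B, Loans to banks +£155B
  Liabilities: Bank reserves +£364B, Currency in circulation +£105B, Government deposits +£52B
Change in total Bank of England assets = +£521 billion.

+£521 billion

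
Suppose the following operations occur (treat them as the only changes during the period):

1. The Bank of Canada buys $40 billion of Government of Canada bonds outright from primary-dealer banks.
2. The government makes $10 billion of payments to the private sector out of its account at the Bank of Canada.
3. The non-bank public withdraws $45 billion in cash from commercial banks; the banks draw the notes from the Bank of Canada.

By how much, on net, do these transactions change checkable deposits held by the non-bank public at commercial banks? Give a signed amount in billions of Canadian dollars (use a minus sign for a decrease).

-$35 billion

Bank of Canada balance sheet:
  Assets:      Securities +$40B
  Liabilities: Bank reserves +$5B, Currency in circulation +$45B, Government deposits −$10B
Commercial banking system:
  Assets:      Reserves at CB +$5B, Securities −$40B
  Liabilities: Checkable deposits −$35B
So the change in checkable deposits held by the non-bank public at commercial banks is -$35 billion.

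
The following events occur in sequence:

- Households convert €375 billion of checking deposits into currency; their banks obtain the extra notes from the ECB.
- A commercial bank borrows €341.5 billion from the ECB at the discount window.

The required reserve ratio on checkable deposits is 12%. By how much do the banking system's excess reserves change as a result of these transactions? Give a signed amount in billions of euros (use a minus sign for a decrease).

Currency withdrawal €375 billion: reserves −€375B, deposits −€375B.
Discount-window loan €341.5 billion: reserves +€341.5B, deposits 0.
Totals: Δreserves = −€33.5B, Δdeposits = −€375B.
Δrequired reserves = 12% × −€375B = −€45B.
Δexcess reserves = Δreserves − Δrequired = −€33.5B − (−€45B) = +€11.5 billion.

+€11.5 billion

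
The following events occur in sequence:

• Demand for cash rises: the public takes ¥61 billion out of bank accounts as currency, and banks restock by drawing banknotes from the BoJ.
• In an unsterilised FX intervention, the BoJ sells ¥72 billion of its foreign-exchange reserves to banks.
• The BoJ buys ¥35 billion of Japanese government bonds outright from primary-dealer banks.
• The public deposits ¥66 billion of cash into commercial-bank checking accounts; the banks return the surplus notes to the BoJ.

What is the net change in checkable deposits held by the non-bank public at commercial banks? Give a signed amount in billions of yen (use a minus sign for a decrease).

BoJ balance sheet:
  Assets:      Securities +¥35B, Foreign assets −¥72B
  Liabilities: Bank reserves −¥32B, Currency in circulation −¥5B
Commercial banking system:
  Assets:      Reserves at CB −¥32B, Securities −¥35B, Foreign assets +¥72B
  Liabilities: Checkable deposits +¥5B
So the change in checkable deposits held by the non-bank public at commercial banks is +¥5 billion.

+¥5 billion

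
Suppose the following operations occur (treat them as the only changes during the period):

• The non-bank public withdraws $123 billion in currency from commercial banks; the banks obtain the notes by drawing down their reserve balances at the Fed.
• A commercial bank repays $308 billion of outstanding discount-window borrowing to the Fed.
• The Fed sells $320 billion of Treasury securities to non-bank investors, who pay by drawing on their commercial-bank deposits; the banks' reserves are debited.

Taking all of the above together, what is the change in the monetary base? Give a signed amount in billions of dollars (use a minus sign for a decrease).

-$628 billion

Fed balance sheet:
  Assets:      Securities −$320B, Loans to banks −$308B
  Liabilities: Bank reserves −$751B, Currency in circulation +$123B
Commercial banking system:
  Assets:      Reserves at CB −$751B
  Liabilities: Checkable deposits −$443B, Borrowings from CB −$308B
Monetary base = currency + reserves: +$123B + (−$751B) = -$628 billion.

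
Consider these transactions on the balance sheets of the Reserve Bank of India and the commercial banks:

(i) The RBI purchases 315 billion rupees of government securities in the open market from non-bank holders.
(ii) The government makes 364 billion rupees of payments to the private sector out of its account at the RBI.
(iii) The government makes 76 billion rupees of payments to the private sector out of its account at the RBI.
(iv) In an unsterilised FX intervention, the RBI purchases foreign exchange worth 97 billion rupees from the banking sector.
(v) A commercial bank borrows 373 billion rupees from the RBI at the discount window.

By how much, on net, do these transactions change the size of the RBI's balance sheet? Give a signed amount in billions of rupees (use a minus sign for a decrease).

+785 billion

Asset purchase (from non-banks) 315 billion rupees: an RBI asset is acquired → +315B.
Government spending 364 billion rupees: only the composition of liabilities changes → 0.
Government spending 76 billion rupees: only the composition of liabilities changes → 0.
FX purchase 97 billion rupees: an RBI asset is acquired → +97B.
Discount-window loan 373 billion rupees: an RBI asset is acquired → +373B.
Net: 315 + 0 + 0 + 97 + 373 = +785 billion.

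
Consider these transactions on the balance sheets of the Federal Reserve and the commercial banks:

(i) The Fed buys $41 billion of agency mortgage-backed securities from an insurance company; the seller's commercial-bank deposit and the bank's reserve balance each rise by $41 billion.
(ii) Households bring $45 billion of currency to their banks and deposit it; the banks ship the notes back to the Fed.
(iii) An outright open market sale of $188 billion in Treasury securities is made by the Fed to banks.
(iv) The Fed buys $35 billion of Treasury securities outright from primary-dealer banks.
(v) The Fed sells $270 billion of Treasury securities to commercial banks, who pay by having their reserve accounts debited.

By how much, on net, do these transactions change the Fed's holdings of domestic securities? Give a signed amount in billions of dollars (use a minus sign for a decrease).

Fed balance sheet:
  Assets:      Securities −$382B
  Liabilities: Bank reserves −$337B, Currency in circulation −$45B
Commercial banking system:
  Assets:      Reserves at CB −$337B, Securities +$423B
  Liabilities: Checkable deposits +$86B
So the change in the Fed's holdings of domestic securities is -$382 billion.

-$382 billion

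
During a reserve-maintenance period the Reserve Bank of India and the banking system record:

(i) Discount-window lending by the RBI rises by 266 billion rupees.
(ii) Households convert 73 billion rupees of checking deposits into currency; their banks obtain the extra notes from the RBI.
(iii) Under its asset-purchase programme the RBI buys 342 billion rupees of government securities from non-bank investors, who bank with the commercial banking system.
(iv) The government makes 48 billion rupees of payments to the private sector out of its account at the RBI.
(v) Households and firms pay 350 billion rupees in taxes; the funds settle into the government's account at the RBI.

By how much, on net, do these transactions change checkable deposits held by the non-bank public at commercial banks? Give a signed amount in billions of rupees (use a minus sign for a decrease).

-33 billion

RBI balance sheet:
  Assets:      Securities +342B, Loans to banks +266B
  Liabilities: Bank reserves +233B, Currency in circulation +73B, Government deposits +302B
Commercial banking system:
  Assets:      Reserves at CB +233B
  Liabilities: Checkable deposits −33B, Borrowings from CB +266B
So the change in checkable deposits held by the non-bank public at commercial banks is -33 billion.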